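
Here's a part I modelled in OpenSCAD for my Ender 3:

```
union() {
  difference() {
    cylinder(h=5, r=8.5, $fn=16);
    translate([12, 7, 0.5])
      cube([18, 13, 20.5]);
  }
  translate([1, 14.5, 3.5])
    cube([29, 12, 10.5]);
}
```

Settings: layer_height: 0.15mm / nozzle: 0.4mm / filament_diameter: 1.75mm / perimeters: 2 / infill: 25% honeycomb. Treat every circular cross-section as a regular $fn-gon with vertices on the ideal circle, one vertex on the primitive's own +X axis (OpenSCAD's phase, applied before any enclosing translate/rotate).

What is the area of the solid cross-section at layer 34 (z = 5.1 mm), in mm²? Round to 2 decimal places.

348.00 mm²

At z = 5.1 mm: the cylinder is absent (z outside [0, 5]); the cube at (12, 7) (footprint 18×13) is included at this height (area 234.00 mm²); Subtracting the remaining from the first: the first operand is absent here, so nothing remains; the cube at (1, 14.5) is present — its section is the full 29×12 rectangle (area 348.00 mm²); Merging all regions: only the 29×12 cube at (1, 14.5) is present, so the union is just that shape — area = 348.00 mm². Overall, the cross-section is a single solid region. Net area = 348.00 mm².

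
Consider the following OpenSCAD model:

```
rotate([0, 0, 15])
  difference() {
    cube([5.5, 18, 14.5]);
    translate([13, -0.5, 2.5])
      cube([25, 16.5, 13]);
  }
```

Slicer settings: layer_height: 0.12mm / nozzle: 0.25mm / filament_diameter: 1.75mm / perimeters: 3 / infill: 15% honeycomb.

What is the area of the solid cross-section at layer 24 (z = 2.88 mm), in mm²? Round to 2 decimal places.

At z = 2.88 mm: the cube (footprint 5.5×18) is included at this height (area 99.00 mm²); the 25×16.5 cube at (13, -0.5) contributes its full rectangle (area 412.50 mm²); Subtracting the remaining from the first: starting from the 5.5×18 cube (99.00 mm²), the 25×16.5 cube at (13, -0.5) misses the remaining region (no effect) — area = 99.00 mm²; (rotated 15° about Z; rotation is an isometry so areas/perimeters/island counts are preserved). Overall, the cross-section is a single solid region. Net area = 99.00 mm².

99.00 mm²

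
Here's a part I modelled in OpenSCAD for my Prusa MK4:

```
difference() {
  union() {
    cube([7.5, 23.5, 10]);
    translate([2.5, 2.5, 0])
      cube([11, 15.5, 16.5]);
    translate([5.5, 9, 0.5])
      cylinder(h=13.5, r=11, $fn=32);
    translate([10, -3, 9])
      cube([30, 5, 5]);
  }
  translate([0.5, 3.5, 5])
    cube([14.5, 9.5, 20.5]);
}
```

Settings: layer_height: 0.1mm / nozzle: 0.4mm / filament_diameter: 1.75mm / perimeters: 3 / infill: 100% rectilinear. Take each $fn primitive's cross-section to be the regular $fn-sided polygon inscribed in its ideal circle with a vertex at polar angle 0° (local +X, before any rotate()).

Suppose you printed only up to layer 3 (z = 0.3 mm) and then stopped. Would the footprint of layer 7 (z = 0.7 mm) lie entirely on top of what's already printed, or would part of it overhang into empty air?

Compare the two slices. At z = 0.3: the 7.5×23.5 cube contributes its full rectangle (area 176.25 mm²); the cube at (2.5, 2.5) is present — its section is the full 11×15.5 rectangle (area 170.50 mm²); the cylinder at (5.5, 9) does not reach this height (z outside [0.5, 14]); the cube at (10, -3) is not intersected at this z (z outside [9, 14]); Taking the union: the regions partially overlap — summed areas 346.75 mm² minus the doubly-counted overlap 77.50 mm² gives 269.25 mm² — area = 269.25 mm²; the cube at (0.5, 3.5) is absent (z outside [5, 25.5]); After the difference (first − rest): none of the subtracted shapes is present at this height, so the result so far is unchanged — area = 269.25 mm². At z = 0.7: the 7.5×23.5 cube contributes its full rectangle (area 176.25 mm²); the 11×15.5 cube at (2.5, 2.5) contributes its full rectangle (area 170.50 mm²); the r=11 cylinder at (5.5, 9) gives a regular 32-gon of circumradius 11 (constant along its height) (area = (32/2)·11.000²·sin(360°/32) = 377.69 mm²); the cube at (10, -3) is not intersected at this z (z outside [9, 14]); Combining (union): the regions partially overlap — summed areas 724.44 mm² minus the doubly-counted overlap 316.26 mm² gives 408.19 mm² — area = 408.19 mm²; the cube at (0.5, 3.5) does not reach this height (z outside [5, 25.5]); Taking the first minus the rest: none of the subtracted shapes is present at this height, so that combined region is unchanged — area = 408.19 mm². Checking containment: at z = 0.7 the cross-section extends beyond the z = 0.3 cross-section by about 138.94 mm².

part overhangs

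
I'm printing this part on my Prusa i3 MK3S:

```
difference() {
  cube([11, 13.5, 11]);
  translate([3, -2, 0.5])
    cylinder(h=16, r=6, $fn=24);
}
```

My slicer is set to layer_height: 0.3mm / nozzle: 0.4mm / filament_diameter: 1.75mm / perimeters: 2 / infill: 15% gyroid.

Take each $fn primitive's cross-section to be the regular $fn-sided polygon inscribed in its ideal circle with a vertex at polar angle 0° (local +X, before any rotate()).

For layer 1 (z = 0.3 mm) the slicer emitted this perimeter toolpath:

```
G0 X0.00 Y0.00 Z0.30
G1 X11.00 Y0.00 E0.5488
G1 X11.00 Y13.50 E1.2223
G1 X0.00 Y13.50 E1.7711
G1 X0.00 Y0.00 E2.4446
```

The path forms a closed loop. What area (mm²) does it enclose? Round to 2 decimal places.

Apply the shoelace formula to the sequence of (X, Y) vertices; enclosed area = 148.50 mm².

148.50 mm²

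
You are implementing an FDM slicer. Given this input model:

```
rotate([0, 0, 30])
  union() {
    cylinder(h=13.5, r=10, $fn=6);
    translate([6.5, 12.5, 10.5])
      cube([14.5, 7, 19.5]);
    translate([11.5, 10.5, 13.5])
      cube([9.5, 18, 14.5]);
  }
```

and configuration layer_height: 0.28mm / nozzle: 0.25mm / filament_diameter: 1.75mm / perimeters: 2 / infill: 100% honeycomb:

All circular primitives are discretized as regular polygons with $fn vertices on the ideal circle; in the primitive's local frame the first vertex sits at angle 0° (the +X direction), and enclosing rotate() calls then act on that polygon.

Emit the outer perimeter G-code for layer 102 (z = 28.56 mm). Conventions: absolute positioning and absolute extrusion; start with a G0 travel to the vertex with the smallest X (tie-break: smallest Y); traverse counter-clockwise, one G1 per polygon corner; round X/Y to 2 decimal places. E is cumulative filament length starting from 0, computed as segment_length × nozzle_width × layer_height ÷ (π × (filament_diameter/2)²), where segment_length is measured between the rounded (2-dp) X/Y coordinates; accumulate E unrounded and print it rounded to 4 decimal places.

At z = 28.56 mm: the cylinder is absent (z outside [0, 13.5]); the 14.5×7 cube at (6.5, 12.5) contributes its full rectangle; the cube at (11.5, 10.5) is absent (z outside [13.5, 28]); Combining (union): only the 14.5×7 cube at (6.5, 12.5) is present, so the union is just that shape — 1 connected region; (rotated 30° about Z; rotation is an isometry so areas/perimeters/island counts are preserved). The outline is a single polygon with 4 vertices. Extrusion per mm of travel: 0.25 × 0.28 / (π × 0.875²) = 0.029103. Accumulating E over each segment gives final E = 1.2514.

G0 X-4.12 Y20.14 Z28.56
G1 X-0.62 Y14.08 E0.2037
G1 X11.94 Y21.33 E0.6257
G1 X8.44 Y27.39 E0.8294
G1 X-4.12 Y20.14 E1.2514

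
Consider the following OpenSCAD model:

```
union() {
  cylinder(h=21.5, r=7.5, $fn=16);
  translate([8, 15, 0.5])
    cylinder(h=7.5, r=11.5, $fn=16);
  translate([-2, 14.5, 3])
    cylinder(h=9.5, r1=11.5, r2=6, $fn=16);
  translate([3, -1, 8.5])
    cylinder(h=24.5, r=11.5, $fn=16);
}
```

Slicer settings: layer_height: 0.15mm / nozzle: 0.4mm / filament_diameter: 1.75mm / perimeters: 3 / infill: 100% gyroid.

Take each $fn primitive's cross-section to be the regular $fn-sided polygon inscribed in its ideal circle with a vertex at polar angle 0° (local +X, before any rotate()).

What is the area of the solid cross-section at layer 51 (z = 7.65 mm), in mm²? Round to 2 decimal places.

At z = 7.65 mm: the cylinder: section is a regular 16-gon, circumradius r=7.5 (area = (16/2)·7.500²·sin(360°/16) = 172.21 mm²); the cylinder at (8, 15): section is a regular 16-gon, circumradius r=11.5 (area = (16/2)·11.500²·sin(360°/16) = 404.88 mm²); the cone at (-2, 14.5) contributes a regular 16-gon of circumradius 8.808 (interpolated between r1=11.5 and r2=6 at t=0.489) (area = (16/2)·8.808²·sin(360°/16) = 237.51 mm²); the cylinder at (3, -1) is absent (z outside [8.5, 33]); Combining (union): the regions partially overlap — summed areas 814.59 mm² minus the doubly-counted overlap 135.03 mm² gives 679.56 mm² — area = 679.56 mm². Overall, the cross-section is a single solid region. Net area = 679.56 mm².

679.56 mm²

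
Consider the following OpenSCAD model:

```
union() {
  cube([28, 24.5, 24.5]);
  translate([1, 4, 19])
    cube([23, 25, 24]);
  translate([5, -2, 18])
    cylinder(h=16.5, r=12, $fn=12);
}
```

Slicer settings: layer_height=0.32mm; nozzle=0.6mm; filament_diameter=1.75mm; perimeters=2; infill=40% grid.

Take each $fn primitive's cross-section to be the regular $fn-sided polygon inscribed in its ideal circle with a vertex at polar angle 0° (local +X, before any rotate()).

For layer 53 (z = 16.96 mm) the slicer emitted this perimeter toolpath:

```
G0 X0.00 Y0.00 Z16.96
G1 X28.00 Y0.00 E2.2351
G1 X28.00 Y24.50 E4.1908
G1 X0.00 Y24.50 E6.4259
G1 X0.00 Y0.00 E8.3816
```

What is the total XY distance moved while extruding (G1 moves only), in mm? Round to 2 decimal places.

105.00 mm

Sum the Euclidean lengths of each G1 segment: total = 105.00 mm.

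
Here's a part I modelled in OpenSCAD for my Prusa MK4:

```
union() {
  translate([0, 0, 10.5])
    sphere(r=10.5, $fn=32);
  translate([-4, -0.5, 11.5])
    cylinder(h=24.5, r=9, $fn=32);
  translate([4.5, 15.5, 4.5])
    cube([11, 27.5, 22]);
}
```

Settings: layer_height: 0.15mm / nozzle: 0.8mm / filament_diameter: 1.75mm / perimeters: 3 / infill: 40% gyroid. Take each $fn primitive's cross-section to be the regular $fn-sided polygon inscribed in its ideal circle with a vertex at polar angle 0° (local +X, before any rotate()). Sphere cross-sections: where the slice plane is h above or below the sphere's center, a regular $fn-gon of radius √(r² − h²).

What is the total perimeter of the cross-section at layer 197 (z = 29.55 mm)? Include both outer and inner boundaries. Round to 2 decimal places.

56.46 mm

At z = 29.55 mm: the sphere does not reach this height (|z−center|=19.050 > r=10.5); the cylinder at (-4, -0.5): section is a regular 32-gon, circumradius r=9 (perimeter = 2·32·9.000·sin(180°/32) = 56.46 mm); the cube at (4.5, 15.5) is not intersected at this z (z outside [4.5, 26.5]); Taking the union: only the r=9 cylinder at (-4, -0.5) is present, so the union is just that shape — boundary = 56.46 mm. Overall, the cross-section is a single solid region. Total boundary length (outer) = 56.46 mm.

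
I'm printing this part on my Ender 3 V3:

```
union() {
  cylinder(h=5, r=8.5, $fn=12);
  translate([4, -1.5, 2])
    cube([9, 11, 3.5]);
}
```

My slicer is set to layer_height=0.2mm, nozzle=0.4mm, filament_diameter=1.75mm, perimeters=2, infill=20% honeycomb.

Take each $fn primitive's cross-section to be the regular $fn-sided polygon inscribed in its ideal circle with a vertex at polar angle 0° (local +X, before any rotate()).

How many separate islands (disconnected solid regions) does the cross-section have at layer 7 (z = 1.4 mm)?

1

At z = 1.4 mm: the cylinder: section is a regular 12-gon, circumradius r=8.5; the cube at (4, -1.5) does not reach this height (z outside [2, 5.5]); Combining (union): only the r=8.5 cylinder is present, so the union is just that shape — 1 connected region. Overall, the cross-section is a single solid region. Island count = 1.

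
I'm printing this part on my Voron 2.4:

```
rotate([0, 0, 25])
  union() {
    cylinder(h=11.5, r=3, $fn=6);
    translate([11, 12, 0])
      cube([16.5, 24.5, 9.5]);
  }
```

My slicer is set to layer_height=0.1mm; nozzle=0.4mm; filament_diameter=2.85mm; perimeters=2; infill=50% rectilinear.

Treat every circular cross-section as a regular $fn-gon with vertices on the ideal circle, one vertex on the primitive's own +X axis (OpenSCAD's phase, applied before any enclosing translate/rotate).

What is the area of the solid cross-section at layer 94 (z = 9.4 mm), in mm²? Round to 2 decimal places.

427.63 mm²

At z = 9.4 mm: the r=3 cylinder gives a regular 6-gon of circumradius 3 (constant along its height) (area = (6/2)·3.000²·sin(360°/6) = 23.38 mm²); the cube at (11, 12) (footprint 16.5×24.5) is included at this height (area 404.25 mm²); Merging all regions: the 2 present regions are separate (no shared area or edge), so areas and boundary lengths simply add and each stays a separate island — area = 427.63 mm²; (rotated 25° about Z; rotation is an isometry so areas/perimeters/island counts are preserved). Overall, the cross-section has 2 separate islands. Net area = 427.63 mm².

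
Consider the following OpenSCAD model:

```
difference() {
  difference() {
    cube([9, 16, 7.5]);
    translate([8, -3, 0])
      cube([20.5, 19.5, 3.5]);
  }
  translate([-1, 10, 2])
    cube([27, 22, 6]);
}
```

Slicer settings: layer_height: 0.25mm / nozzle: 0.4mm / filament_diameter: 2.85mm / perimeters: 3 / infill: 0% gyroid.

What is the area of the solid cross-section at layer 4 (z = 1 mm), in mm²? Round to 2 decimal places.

128.00 mm²

At z = 1 mm: the cube is present — its section is the full 9×16 rectangle (area 144.00 mm²); the cube at (8, -3) (footprint 20.5×19.5) is included at this height (area 399.75 mm²); After the difference (first − rest): starting from the 9×16 cube (144.00 mm²), the 20.5×19.5 cube at (8, -3) partially overlaps it — only the 16.00 mm² overlap (of its 399.75 mm²) is removed, clipping the outline — area = 128.00 mm²; the cube at (-1, 10) is absent (z outside [2, 8]); Taking the first minus the rest: none of the subtracted shapes is present at this height, so that combined region is unchanged — area = 128.00 mm². Overall, the cross-section is a single solid region. Net area = 128.00 mm².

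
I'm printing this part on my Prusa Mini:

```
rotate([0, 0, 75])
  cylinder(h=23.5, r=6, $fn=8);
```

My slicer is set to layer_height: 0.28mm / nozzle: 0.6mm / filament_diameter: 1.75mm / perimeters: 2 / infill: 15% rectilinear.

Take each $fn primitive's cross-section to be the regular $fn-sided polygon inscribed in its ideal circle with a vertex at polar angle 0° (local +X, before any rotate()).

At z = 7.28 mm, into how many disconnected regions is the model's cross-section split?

1

At z = 7.28 mm: the r=6 cylinder contributes a regular 8-gon of circumradius 6; (whole slice rotated 75° about Z — lengths, areas and connectivity unchanged). The result has 1 disconnected region.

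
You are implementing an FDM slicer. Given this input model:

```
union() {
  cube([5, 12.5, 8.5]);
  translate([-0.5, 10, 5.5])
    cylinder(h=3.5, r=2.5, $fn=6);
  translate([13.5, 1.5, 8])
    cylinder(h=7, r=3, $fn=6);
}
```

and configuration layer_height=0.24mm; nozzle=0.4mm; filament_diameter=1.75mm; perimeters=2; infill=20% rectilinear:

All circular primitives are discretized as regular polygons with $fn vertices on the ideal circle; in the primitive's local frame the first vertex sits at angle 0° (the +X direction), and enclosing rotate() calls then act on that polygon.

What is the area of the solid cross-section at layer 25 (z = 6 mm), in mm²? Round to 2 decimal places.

At z = 6 mm: the 5×12.5 cube contributes its full rectangle (area 62.50 mm²); the cylinder at (-0.5, 10): section is a regular 6-gon, circumradius r=2.5 (area = (6/2)·2.500²·sin(360°/6) = 16.24 mm²); the cylinder at (13.5, 1.5) is absent (z outside [8, 15]); Merging all regions: the regions partially overlap — summed areas 78.74 mm² minus the doubly-counted overlap 5.95 mm² gives 72.78 mm² — area = 72.78 mm². Overall, the cross-section is a single solid region. Net area = 72.78 mm².

72.78 mm²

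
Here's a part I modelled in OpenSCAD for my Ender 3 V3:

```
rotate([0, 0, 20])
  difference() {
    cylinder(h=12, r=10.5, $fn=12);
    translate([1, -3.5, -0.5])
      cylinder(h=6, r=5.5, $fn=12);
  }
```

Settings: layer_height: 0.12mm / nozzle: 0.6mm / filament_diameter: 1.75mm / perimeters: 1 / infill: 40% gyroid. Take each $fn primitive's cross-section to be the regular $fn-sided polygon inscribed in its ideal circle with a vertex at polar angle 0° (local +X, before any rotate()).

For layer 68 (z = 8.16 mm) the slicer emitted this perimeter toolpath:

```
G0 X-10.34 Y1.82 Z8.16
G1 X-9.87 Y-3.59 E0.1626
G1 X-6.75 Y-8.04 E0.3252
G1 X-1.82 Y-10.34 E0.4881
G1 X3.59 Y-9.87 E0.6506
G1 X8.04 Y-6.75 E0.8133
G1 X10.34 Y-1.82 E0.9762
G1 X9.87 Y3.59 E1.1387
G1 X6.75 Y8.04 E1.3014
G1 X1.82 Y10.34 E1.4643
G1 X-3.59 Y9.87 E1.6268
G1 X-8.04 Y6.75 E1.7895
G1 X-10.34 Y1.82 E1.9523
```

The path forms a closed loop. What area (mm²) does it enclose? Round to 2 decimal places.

330.74 mm²

Apply the shoelace formula to the sequence of (X, Y) vertices; enclosed area = 330.74 mm².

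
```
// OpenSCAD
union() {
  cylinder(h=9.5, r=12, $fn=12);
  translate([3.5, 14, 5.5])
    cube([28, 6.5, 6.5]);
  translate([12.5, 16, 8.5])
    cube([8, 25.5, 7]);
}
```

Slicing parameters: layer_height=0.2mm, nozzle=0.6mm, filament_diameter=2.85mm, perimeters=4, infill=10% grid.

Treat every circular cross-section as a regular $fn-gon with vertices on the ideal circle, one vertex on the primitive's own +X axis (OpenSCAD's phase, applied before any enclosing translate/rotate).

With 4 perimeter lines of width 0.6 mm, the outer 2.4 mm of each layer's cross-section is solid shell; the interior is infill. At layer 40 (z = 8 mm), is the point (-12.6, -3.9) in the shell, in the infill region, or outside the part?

outside

At z = 8 mm: the cylinder: section is a regular 12-gon, circumradius r=12; the 28×6.5 cube at (3.5, 14) contributes its full rectangle; the cube at (12.5, 16) is absent (z outside [8.5, 15.5]); Taking the union: the 2 present regions are separate (no shared area or edge), so areas and boundary lengths simply add and each stays a separate island — 2 connected regions. Overall, the cross-section has 2 separate islands. The nearest boundary edge runs (-10.39, -6.00)→(-12.00, 0.00); distance from the point to it = 1.59 mm. The point is not inside any of the regions above, so it lies outside the cross-section (1.59 mm from the nearest boundary).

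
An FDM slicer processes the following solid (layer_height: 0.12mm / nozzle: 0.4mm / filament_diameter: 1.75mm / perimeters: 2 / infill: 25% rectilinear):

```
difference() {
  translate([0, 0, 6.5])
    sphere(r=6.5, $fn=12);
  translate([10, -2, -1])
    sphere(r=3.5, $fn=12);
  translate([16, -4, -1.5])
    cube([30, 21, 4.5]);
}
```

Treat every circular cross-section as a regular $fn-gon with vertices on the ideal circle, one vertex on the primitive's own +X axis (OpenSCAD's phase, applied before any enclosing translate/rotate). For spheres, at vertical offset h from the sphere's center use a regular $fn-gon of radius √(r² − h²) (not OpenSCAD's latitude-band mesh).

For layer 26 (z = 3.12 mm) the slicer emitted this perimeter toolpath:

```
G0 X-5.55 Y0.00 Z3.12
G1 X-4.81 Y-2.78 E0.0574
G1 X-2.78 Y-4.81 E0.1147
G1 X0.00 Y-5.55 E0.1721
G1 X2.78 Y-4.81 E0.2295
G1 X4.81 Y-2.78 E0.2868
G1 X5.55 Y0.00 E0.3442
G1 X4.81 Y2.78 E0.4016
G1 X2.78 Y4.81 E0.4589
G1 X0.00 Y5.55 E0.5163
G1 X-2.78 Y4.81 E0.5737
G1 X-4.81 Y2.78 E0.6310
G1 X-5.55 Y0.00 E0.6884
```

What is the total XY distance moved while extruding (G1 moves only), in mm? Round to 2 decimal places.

34.50 mm

Sum the Euclidean lengths of each G1 segment: total = 34.50 mm.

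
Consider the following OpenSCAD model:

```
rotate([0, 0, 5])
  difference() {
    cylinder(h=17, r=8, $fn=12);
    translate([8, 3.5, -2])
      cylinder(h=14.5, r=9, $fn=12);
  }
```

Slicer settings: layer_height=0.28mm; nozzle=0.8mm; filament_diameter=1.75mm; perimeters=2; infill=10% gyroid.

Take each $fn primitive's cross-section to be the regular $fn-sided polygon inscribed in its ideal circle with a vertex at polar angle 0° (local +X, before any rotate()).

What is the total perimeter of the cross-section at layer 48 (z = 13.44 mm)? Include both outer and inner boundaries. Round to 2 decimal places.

At z = 13.44 mm: the r=8 cylinder contributes a regular 12-gon of circumradius 8 (perimeter = 2·12·8.000·sin(180°/12) = 49.69 mm); the cylinder at (8, 3.5) does not reach this height (z outside [-2, 12.5]); Taking the first minus the rest: none of the subtracted shapes is present at this height, so the r=8 cylinder is unchanged — boundary = 49.69 mm; (rotated 5° about Z; rotation is an isometry so areas/perimeters/island counts are preserved). Overall, the cross-section is a single solid region. Total boundary length (outer) = 49.69 mm.

49.69 mm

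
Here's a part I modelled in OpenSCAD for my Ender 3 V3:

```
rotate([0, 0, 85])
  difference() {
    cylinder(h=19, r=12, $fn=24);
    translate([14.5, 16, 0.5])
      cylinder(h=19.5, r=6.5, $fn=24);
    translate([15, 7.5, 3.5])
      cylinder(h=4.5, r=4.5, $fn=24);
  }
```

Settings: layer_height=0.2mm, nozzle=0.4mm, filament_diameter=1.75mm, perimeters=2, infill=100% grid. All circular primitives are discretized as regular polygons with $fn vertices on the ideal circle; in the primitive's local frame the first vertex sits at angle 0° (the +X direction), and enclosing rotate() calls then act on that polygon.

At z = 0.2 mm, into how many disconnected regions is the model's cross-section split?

At z = 0.2 mm: the r=12 cylinder gives a regular 24-gon of circumradius 12 (constant along its height); the cylinder at (14.5, 16) is absent (z outside [0.5, 20]); the cylinder at (15, 7.5) does not reach this height (z outside [3.5, 8]); After the difference (first − rest): none of the subtracted shapes is present at this height, so the r=12 cylinder is unchanged — 1 connected region; (rotated 85° about Z; rotation is an isometry so areas/perimeters/island counts are preserved). The result has 1 disconnected region.

1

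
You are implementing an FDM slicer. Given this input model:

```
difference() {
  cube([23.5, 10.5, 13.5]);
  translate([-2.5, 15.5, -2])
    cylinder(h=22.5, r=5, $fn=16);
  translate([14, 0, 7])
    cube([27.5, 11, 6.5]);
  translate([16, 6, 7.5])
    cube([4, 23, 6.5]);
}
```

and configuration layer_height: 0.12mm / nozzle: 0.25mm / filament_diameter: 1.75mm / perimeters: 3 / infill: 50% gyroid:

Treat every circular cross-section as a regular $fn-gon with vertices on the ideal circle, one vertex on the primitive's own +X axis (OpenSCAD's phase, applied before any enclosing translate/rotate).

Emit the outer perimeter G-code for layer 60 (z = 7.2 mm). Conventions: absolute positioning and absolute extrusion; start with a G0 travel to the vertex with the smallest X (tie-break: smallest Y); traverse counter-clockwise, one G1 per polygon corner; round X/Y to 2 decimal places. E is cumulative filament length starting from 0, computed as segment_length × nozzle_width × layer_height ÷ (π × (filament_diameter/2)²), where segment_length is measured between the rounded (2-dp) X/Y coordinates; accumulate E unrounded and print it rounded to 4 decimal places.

G0 X0.00 Y0.00 Z7.20
G1 X14.00 Y0.00 E0.1746
G1 X14.00 Y10.50 E0.3056
G1 X0.00 Y10.50 E0.4802
G1 X0.00 Y0.00 E0.6112

At z = 7.2 mm: the 23.5×10.5 cube contributes its full rectangle; the r=5 cylinder at (-2.5, 15.5) gives a regular 16-gon of circumradius 5 (constant along its height); the cube at (14, 0) is present — its section is the full 27.5×11 rectangle; the cube at (16, 6) does not reach this height (z outside [7.5, 14]); Taking the first minus the rest: starting from the 23.5×10.5 cube, the r=5 cylinder at (-2.5, 15.5) misses the remaining region (no effect); the 27.5×11 cube at (14, 0) partially overlaps it — only the 99.75 mm² overlap (of its 302.50 mm²) is removed, clipping the outline — 1 connected region. The outline is a single polygon with 4 vertices. Extrusion per mm of travel: 0.25 × 0.12 / (π × 0.875²) = 0.012473. Accumulating E over each segment gives final E = 0.6112.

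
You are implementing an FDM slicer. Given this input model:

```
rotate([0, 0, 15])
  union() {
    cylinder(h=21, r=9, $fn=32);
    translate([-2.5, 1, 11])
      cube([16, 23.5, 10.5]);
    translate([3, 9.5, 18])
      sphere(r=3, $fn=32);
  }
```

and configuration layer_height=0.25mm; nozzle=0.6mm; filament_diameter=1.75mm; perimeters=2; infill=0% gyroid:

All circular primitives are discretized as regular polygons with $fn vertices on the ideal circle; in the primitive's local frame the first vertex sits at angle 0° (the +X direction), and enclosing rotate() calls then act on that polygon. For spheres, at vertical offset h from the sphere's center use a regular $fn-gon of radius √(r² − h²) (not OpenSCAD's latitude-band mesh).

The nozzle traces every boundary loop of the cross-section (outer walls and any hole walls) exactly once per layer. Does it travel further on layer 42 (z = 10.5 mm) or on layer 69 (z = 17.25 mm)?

Layer 42 (z = 10.5): the cylinder: section is a regular 32-gon, circumradius r=9 (perimeter = 2·32·9.000·sin(180°/32) = 56.46 mm); the cube at (-2.5, 1) does not reach this height (z outside [11, 21.5]); the sphere at (3, 9.5) does not reach this height (|z−center|=7.500 > r=3); Combining (union): only the r=9 cylinder is present, so the union is just that shape — boundary = 56.46 mm; (rotated 15° about Z; rotation is an isometry so areas/perimeters/island counts are preserved). So its perimeter = 56.46 mm. Layer 69 (z = 17.25): the r=9 cylinder gives a regular 32-gon of circumradius 9 (constant along its height) (perimeter = 2·32·9.000·sin(180°/32) = 56.46 mm); the cube at (-2.5, 1) is present — its section is the full 16×23.5 rectangle (perimeter 79.00 mm); the r=3 sphere at (3, 9.5) contributes a regular 32-gon of circumradius √(3²−0.75²) = 2.905 (perimeter = 2·32·2.905·sin(180°/32) = 18.22 mm); Taking the union: the regions partially overlap (shared area 100.23 mm²), so the edge portions inside another operand are dropped and the merged outline is re-measured after clipping — boundary = 100.80 mm; (whole slice rotated 15° about Z — lengths, areas and connectivity unchanged). So its perimeter = 100.80 mm. Layer 69 is larger (100.80 vs 56.46 mm).

layer 69 (z = 17.25 mm)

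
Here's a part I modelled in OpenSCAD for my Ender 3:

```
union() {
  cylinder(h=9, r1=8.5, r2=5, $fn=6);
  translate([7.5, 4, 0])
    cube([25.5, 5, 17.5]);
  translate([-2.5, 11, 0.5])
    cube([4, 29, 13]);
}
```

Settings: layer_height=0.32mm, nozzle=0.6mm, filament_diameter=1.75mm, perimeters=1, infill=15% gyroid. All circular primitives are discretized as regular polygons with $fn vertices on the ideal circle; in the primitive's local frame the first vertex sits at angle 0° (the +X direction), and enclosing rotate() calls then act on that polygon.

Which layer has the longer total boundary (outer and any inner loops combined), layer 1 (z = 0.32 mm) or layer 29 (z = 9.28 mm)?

Layer 1 (z = 0.32): the cone contributes a regular 6-gon of circumradius 8.376 (interpolated between r1=8.5 and r2=5 at t=0.036) (perimeter = 2·6·8.376·sin(180°/6) = 50.25 mm); the cube at (7.5, 4) is present — its section is the full 25.5×5 rectangle (perimeter 61.00 mm); the cube at (-2.5, 11) does not reach this height (z outside [0.5, 13.5]); Merging all regions: the 2 present regions are separate (no shared area or edge), so areas and boundary lengths simply add and each stays a separate island — boundary = 111.25 mm. So its perimeter = 111.25 mm. Layer 29 (z = 9.28): the cone is not intersected at this z (z outside [0, 9]); the cube at (7.5, 4) is present — its section is the full 25.5×5 rectangle (perimeter 61.00 mm); the cube at (-2.5, 11) (footprint 4×29) is included at this height (perimeter 66.00 mm); Merging all regions: the 2 present regions are separate (no shared area or edge), so areas and boundary lengths simply add and each stays a separate island — boundary = 127.00 mm. So its perimeter = 127.00 mm. Layer 29 is larger (127.00 vs 111.25 mm).

layer 29 (z = 9.28 mm)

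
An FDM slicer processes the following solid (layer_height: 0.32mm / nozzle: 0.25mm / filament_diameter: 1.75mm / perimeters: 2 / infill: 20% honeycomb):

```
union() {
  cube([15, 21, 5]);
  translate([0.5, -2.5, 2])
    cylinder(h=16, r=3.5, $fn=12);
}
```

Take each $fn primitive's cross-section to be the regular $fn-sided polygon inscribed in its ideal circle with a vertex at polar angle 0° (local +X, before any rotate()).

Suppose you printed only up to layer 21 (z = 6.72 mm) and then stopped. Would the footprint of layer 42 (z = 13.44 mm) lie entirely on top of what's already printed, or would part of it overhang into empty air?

Compare the two slices. At z = 6.72: the cube is absent (z outside [0, 5]); the r=3.5 cylinder at (0.5, -2.5) gives a regular 12-gon of circumradius 3.5 (constant along its height) (area = (12/2)·3.500²·sin(360°/12) = 36.75 mm²); Taking the union: only the r=3.5 cylinder at (0.5, -2.5) is present, so the union is just that shape — area = 36.75 mm². At z = 13.44: the cube is not intersected at this z (z outside [0, 5]); the cylinder at (0.5, -2.5): section is a regular 12-gon, circumradius r=3.5 (area = (12/2)·3.500²·sin(360°/12) = 36.75 mm²); Merging all regions: only the r=3.5 cylinder at (0.5, -2.5) is present, so the union is just that shape — area = 36.75 mm². Checking containment: the cross-section at z = 13.44 is a subset of the cross-section at z = 6.72.

entirely on top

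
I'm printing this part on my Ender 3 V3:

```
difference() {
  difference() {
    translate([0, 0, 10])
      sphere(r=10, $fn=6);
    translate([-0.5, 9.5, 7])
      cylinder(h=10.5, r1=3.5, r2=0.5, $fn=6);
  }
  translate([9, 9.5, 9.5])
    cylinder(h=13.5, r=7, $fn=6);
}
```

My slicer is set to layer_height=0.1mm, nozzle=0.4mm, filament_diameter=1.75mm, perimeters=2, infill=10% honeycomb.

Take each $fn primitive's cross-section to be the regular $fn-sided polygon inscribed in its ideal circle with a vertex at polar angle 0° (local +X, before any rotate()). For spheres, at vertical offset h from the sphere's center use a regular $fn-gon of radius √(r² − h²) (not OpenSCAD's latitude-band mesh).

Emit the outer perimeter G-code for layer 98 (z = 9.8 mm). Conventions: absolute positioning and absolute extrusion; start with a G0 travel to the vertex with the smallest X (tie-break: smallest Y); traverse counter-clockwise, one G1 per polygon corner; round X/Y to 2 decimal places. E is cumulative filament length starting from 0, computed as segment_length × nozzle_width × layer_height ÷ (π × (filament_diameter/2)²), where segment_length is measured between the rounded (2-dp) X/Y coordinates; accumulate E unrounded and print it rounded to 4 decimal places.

G0 X-10.00 Y0.00 Z9.80
G1 X-5.00 Y-8.66 E0.1663
G1 X5.00 Y-8.66 E0.3326
G1 X10.00 Y0.00 E0.4989
G1 X8.01 Y3.44 E0.5650
G1 X5.50 Y3.44 E0.6067
G1 X2.49 Y8.66 E0.7069
G1 X1.71 Y8.66 E0.7199
G1 X0.85 Y7.16 E0.7487
G1 X-1.85 Y7.16 E0.7936
G1 X-2.71 Y8.66 E0.8223
G1 X-5.00 Y8.66 E0.8604
G1 X-10.00 Y0.00 E1.0267

At z = 9.8 mm: the sphere: section is a regular 6-gon, circumradius = √(r²−h²) = √(10²−0.2²) = 9.998; the cone at (-0.5, 9.5) (r1=3.5→r2=0.5) has section circumradius 2.700 here — a regular 6-gon; Subtracting the remaining from the first: starting from the r=10 sphere, the cone at (-0.5, 9.5) partially overlaps it — only the 5.33 mm² overlap (of its 18.94 mm²) is removed, clipping the outline — 1 connected region; the cylinder at (9, 9.5): section is a regular 6-gon, circumradius r=7; Subtracting the remaining from the first: starting from the result so far, the r=7 cylinder at (9, 9.5) partially overlaps it — only the 13.12 mm² overlap (of its 127.31 mm²) is removed, clipping the outline — 1 connected region. The outline is a single polygon with 12 vertices. Extrusion per mm of travel: 0.4 × 0.1 / (π × 0.875²) = 0.016630. Accumulating E over each segment gives final E = 1.0267.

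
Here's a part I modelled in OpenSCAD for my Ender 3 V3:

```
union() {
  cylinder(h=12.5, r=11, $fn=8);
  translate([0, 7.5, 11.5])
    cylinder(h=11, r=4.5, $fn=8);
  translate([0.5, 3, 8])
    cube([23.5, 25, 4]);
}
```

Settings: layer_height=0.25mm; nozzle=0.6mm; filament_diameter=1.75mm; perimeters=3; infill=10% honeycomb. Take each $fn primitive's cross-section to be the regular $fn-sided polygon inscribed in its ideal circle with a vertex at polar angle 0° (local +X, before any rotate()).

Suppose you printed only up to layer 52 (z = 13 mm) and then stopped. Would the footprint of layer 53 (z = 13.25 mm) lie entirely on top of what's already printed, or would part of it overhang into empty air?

entirely on top

Compare the two slices. At z = 13: the cylinder is not intersected at this z (z outside [0, 12.5]); the r=4.5 cylinder at (0, 7.5) contributes a regular 8-gon of circumradius 4.5 (area = (8/2)·4.500²·sin(360°/8) = 57.28 mm²); the cube at (0.5, 3) is absent (z outside [8, 12]); Taking the union: only the r=4.5 cylinder at (0, 7.5) is present, so the union is just that shape — area = 57.28 mm². At z = 13.25: the cylinder is not intersected at this z (z outside [0, 12.5]); the cylinder at (0, 7.5): section is a regular 8-gon, circumradius r=4.5 (area = (8/2)·4.500²·sin(360°/8) = 57.28 mm²); the cube at (0.5, 3) is absent (z outside [8, 12]); Taking the union: only the r=4.5 cylinder at (0, 7.5) is present, so the union is just that shape — area = 57.28 mm². Checking containment: the cross-section at z = 13.25 is a subset of the cross-section at z = 13.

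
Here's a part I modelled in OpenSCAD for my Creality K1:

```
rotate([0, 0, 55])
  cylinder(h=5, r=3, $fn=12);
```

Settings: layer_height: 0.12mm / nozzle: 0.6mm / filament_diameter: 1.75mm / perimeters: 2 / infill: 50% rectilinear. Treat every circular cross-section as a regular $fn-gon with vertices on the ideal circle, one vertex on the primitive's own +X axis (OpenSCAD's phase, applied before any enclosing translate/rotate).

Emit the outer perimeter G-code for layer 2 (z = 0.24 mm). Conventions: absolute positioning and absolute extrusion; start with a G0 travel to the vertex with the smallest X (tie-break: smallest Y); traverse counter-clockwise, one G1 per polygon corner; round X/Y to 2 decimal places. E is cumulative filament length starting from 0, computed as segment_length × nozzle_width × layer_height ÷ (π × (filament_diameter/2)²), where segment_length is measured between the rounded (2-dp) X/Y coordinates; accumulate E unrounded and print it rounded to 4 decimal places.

G0 X-2.99 Y0.26 Z0.24
G1 X-2.72 Y-1.27 E0.0465
G1 X-1.72 Y-2.46 E0.0930
G1 X-0.26 Y-2.99 E0.1395
G1 X1.27 Y-2.72 E0.1860
G1 X2.46 Y-1.72 E0.2326
G1 X2.99 Y-0.26 E0.2791
G1 X2.72 Y1.27 E0.3256
G1 X1.72 Y2.46 E0.3721
G1 X0.26 Y2.99 E0.4186
G1 X-1.27 Y2.72 E0.4651
G1 X-2.46 Y1.72 E0.5116
G1 X-2.99 Y0.26 E0.5581

At z = 0.24 mm: the cylinder: section is a regular 12-gon, circumradius r=3; (rotated 55° about Z; rotation is an isometry so areas/perimeters/island counts are preserved). The outline is a single polygon with 12 vertices. Extrusion per mm of travel: 0.6 × 0.12 / (π × 0.875²) = 0.029934. Accumulating E over each segment gives final E = 0.5581.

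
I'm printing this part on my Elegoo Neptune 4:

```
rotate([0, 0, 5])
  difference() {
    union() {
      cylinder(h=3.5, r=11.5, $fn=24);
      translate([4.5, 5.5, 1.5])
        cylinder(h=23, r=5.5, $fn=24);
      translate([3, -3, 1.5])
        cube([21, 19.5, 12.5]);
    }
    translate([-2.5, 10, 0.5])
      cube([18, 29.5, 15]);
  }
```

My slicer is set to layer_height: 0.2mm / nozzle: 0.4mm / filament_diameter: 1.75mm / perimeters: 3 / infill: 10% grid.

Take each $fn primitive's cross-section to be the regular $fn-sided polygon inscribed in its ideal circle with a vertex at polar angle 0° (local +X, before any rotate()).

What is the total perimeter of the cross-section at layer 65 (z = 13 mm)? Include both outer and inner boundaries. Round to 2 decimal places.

At z = 13 mm: the cylinder does not reach this height (z outside [0, 3.5]); the cylinder at (4.5, 5.5): section is a regular 24-gon, circumradius r=5.5 (perimeter = 2·24·5.500·sin(180°/24) = 34.46 mm); the 21×19.5 cube at (3, -3) contributes its full rectangle (perimeter 81.00 mm); Taking the union: the regions partially overlap (shared area 63.18 mm²), so the edge portions inside another operand are dropped and the merged outline is re-measured after clipping — boundary = 84.63 mm; the cube at (-2.5, 10) (footprint 18×29.5) is included at this height (perimeter 95.00 mm); After the difference (first − rest): starting from the result so far, the 18×29.5 cube at (-2.5, 10) partially overlaps it — only the 81.95 mm² overlap (of its 531.00 mm²) is removed, clipping the outline — boundary = 85.22 mm; (rotated 5° about Z; rotation is an isometry so areas/perimeters/island counts are preserved). Overall, the cross-section is a single solid region. Total boundary length (outer) = 85.22 mm.

85.22 mm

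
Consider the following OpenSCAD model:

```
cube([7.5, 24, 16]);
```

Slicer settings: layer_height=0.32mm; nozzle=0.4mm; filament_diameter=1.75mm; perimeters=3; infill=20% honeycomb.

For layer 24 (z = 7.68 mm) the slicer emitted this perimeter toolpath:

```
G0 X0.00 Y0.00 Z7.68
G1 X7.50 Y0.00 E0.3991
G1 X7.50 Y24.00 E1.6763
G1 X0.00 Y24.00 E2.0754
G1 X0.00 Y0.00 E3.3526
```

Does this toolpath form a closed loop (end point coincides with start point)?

Start point (G0): (0.00, 0.00). End point (last G1): the path returns to the start — closed.

yes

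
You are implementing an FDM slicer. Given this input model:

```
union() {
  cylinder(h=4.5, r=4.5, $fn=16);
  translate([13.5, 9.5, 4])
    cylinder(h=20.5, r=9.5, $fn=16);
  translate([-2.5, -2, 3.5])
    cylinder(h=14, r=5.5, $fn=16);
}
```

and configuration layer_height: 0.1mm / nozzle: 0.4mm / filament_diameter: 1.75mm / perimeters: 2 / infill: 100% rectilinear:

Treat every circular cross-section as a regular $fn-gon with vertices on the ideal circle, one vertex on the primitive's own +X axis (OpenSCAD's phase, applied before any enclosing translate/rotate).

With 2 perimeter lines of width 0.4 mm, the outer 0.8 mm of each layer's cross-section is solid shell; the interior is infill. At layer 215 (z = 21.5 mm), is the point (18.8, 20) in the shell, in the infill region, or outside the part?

At z = 21.5 mm: the cylinder is absent (z outside [0, 4.5]); the r=9.5 cylinder at (13.5, 9.5) contributes a regular 16-gon of circumradius 9.5; the cylinder at (-2.5, -2) is absent (z outside [3.5, 17.5]); Combining (union): only the r=9.5 cylinder at (13.5, 9.5) is present, so the union is just that shape — 1 connected region. Overall, the cross-section is a single solid region. The nearest boundary edge runs (20.22, 16.22)→(17.14, 18.28); distance from the point to it = 2.36 mm. The point is not inside any of the regions above, so it lies outside the cross-section (2.36 mm from the nearest boundary).

outside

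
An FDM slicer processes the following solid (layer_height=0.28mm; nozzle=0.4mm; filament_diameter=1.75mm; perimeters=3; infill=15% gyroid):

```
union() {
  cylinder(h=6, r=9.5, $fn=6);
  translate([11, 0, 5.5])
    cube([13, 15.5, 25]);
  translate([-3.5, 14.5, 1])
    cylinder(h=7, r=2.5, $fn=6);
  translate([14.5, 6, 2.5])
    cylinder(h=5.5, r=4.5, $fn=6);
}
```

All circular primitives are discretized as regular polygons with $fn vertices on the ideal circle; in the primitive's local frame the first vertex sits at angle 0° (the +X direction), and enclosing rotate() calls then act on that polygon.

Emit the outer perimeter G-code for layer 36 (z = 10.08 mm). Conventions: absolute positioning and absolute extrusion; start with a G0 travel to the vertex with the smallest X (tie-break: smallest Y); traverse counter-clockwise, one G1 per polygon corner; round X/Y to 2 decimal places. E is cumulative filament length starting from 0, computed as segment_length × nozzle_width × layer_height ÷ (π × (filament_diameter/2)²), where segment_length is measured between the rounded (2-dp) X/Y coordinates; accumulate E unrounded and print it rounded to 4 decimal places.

G0 X11.00 Y0.00 Z10.08
G1 X24.00 Y0.00 E0.6053
G1 X24.00 Y15.50 E1.3271
G1 X11.00 Y15.50 E1.9324
G1 X11.00 Y0.00 E2.6542

At z = 10.08 mm: the cylinder does not reach this height (z outside [0, 6]); the 13×15.5 cube at (11, 0) contributes its full rectangle; the cylinder at (-3.5, 14.5) does not reach this height (z outside [1, 8]); the cylinder at (14.5, 6) does not reach this height (z outside [2.5, 8]); Merging all regions: only the 13×15.5 cube at (11, 0) is present, so the union is just that shape — 1 connected region. The outline is a single polygon with 4 vertices. Extrusion per mm of travel: 0.4 × 0.28 / (π × 0.875²) = 0.046564. Accumulating E over each segment gives final E = 2.6542.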